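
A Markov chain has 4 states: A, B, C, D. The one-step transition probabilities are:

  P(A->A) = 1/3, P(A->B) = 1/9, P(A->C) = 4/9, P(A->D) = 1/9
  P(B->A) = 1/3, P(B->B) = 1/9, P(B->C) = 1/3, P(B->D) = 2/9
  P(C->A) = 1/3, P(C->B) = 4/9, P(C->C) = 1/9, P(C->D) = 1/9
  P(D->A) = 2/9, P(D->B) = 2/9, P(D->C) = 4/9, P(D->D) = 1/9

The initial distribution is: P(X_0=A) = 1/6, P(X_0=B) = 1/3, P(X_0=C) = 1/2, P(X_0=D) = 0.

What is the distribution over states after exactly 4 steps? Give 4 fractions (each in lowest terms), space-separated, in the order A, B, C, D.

Answer: 12535/39366 4516/19683 688/2187 1805/13122

Derivation:
Propagating the distribution step by step (d_{t+1} = d_t * P):
d_0 = (A=1/6, B=1/3, C=1/2, D=0)
  d_1[A] = 1/6*1/3 + 1/3*1/3 + 1/2*1/3 + 0*2/9 = 1/3
  d_1[B] = 1/6*1/9 + 1/3*1/9 + 1/2*4/9 + 0*2/9 = 5/18
  d_1[C] = 1/6*4/9 + 1/3*1/3 + 1/2*1/9 + 0*4/9 = 13/54
  d_1[D] = 1/6*1/9 + 1/3*2/9 + 1/2*1/9 + 0*1/9 = 4/27
d_1 = (A=1/3, B=5/18, C=13/54, D=4/27)
  d_2[A] = 1/3*1/3 + 5/18*1/3 + 13/54*1/3 + 4/27*2/9 = 77/243
  d_2[B] = 1/3*1/9 + 5/18*1/9 + 13/54*4/9 + 4/27*2/9 = 101/486
  d_2[C] = 1/3*4/9 + 5/18*1/3 + 13/54*1/9 + 4/27*4/9 = 1/3
  d_2[D] = 1/3*1/9 + 5/18*2/9 + 13/54*1/9 + 4/27*1/9 = 23/162
d_2 = (A=77/243, B=101/486, C=1/3, D=23/162)
  d_3[A] = 77/243*1/3 + 101/486*1/3 + 1/3*1/3 + 23/162*2/9 = 463/1458
  d_3[B] = 77/243*1/9 + 101/486*1/9 + 1/3*4/9 + 23/162*2/9 = 347/1458
  d_3[C] = 77/243*4/9 + 101/486*1/3 + 1/3*1/9 + 23/162*4/9 = 1357/4374
  d_3[D] = 77/243*1/9 + 101/486*2/9 + 1/3*1/9 + 23/162*1/9 = 587/4374
d_3 = (A=463/1458, B=347/1458, C=1357/4374, D=587/4374)
  d_4[A] = 463/1458*1/3 + 347/1458*1/3 + 1357/4374*1/3 + 587/4374*2/9 = 12535/39366
  d_4[B] = 463/1458*1/9 + 347/1458*1/9 + 1357/4374*4/9 + 587/4374*2/9 = 4516/19683
  d_4[C] = 463/1458*4/9 + 347/1458*1/3 + 1357/4374*1/9 + 587/4374*4/9 = 688/2187
  d_4[D] = 463/1458*1/9 + 347/1458*2/9 + 1357/4374*1/9 + 587/4374*1/9 = 1805/13122
d_4 = (A=12535/39366, B=4516/19683, C=688/2187, D=1805/13122)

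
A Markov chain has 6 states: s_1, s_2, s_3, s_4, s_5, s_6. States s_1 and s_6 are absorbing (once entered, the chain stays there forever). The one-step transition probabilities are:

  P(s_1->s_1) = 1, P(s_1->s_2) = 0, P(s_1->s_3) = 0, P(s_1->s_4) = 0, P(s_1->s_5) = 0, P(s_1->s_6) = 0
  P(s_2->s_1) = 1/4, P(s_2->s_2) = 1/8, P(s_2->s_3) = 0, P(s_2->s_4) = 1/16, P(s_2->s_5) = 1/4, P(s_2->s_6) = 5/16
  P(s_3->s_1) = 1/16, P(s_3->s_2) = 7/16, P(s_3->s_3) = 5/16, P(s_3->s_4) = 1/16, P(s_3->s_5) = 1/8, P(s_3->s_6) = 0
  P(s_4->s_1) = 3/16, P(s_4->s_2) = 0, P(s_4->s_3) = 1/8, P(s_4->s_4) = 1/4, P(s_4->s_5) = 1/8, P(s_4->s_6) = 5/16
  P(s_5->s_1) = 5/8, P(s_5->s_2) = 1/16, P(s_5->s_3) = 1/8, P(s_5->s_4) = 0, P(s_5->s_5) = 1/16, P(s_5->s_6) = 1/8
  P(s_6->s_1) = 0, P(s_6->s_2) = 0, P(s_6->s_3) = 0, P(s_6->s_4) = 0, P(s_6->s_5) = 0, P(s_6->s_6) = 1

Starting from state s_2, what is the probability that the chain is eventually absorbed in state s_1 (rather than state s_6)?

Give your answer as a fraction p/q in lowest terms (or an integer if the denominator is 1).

Let a_i = P(absorbed in s_1 | start in state i).
Boundary conditions: a_s_1 = 1, a_s_6 = 0.
For each transient state i, a_i = sum_j P(i->j) * a_j:
  a_s_2 = 1/4*a_s_1 + 1/8*a_s_2 + 0*a_s_3 + 1/16*a_s_4 + 1/4*a_s_5 + 5/16*a_s_6
  a_s_3 = 1/16*a_s_1 + 7/16*a_s_2 + 5/16*a_s_3 + 1/16*a_s_4 + 1/8*a_s_5 + 0*a_s_6
  a_s_4 = 3/16*a_s_1 + 0*a_s_2 + 1/8*a_s_3 + 1/4*a_s_4 + 1/8*a_s_5 + 5/16*a_s_6
  a_s_5 = 5/8*a_s_1 + 1/16*a_s_2 + 1/8*a_s_3 + 0*a_s_4 + 1/16*a_s_5 + 1/8*a_s_6

Substituting a_s_1 = 1 and a_s_6 = 0, rearrange to (I - Q) a = r where r[i] = P(i -> s_1):
  [7/8, 0, -1/16, -1/4] . (a_s_2, a_s_3, a_s_4, a_s_5) = 1/4
  [-7/16, 11/16, -1/16, -1/8] . (a_s_2, a_s_3, a_s_4, a_s_5) = 1/16
  [0, -1/8, 3/4, -1/8] . (a_s_2, a_s_3, a_s_4, a_s_5) = 3/16
  [-1/16, -1/8, 0, 15/16] . (a_s_2, a_s_3, a_s_4, a_s_5) = 5/8

Solving yields:
  a_s_2 = 351/644
  a_s_3 = 5231/8372
  a_s_4 = 2031/4186
  a_s_5 = 6583/8372

Starting state is s_2, so the absorption probability is a_s_2 = 351/644.

Answer: 351/644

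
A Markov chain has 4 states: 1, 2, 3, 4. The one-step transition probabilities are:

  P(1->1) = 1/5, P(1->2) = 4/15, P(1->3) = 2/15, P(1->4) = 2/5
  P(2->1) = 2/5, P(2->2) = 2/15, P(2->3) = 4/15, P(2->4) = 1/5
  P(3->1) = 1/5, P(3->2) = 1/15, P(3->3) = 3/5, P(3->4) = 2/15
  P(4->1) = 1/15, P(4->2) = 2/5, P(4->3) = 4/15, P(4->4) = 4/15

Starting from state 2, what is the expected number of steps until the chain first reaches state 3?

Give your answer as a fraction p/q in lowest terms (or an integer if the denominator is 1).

Let h_i = expected steps to first reach 3 from state i.
Boundary: h_3 = 0.
First-step equations for the other states:
  h_1 = 1 + 1/5*h_1 + 4/15*h_2 + 2/15*h_3 + 2/5*h_4
  h_2 = 1 + 2/5*h_1 + 2/15*h_2 + 4/15*h_3 + 1/5*h_4
  h_4 = 1 + 1/15*h_1 + 2/5*h_2 + 4/15*h_3 + 4/15*h_4

Substituting h_3 = 0 and rearranging gives the linear system (I - Q) h = 1:
  [4/5, -4/15, -2/5] . (h_1, h_2, h_4) = 1
  [-2/5, 13/15, -1/5] . (h_1, h_2, h_4) = 1
  [-1/15, -2/5, 11/15] . (h_1, h_2, h_4) = 1

Solving yields:
  h_1 = 295/62
  h_2 = 267/62
  h_4 = 257/62

Starting state is 2, so the expected hitting time is h_2 = 267/62.

Answer: 267/62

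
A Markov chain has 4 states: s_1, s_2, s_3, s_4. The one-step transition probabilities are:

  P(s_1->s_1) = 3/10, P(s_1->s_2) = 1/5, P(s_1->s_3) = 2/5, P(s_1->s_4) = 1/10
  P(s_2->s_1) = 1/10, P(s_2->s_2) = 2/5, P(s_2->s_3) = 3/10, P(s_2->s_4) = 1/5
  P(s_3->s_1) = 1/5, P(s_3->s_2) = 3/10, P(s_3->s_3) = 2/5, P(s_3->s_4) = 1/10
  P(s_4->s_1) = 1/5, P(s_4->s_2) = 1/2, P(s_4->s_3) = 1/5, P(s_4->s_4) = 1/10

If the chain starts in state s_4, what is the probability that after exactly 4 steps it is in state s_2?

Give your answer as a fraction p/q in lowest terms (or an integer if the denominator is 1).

Answer: 859/2500

Derivation:
Computing P^4 by repeated multiplication:
P^1 =
  s_1: [3/10, 1/5, 2/5, 1/10]
  s_2: [1/10, 2/5, 3/10, 1/5]
  s_3: [1/5, 3/10, 2/5, 1/10]
  s_4: [1/5, 1/2, 1/5, 1/10]
P^2 =
  s_1: [21/100, 31/100, 9/25, 3/25]
  s_2: [17/100, 37/100, 8/25, 7/50]
  s_3: [19/100, 33/100, 7/20, 13/100]
  s_4: [17/100, 7/20, 33/100, 3/20]
P^3 =
  s_1: [19/100, 167/500, 69/200, 131/1000]
  s_2: [9/50, 87/250, 67/200, 137/1000]
  s_3: [93/500, 17/50, 341/1000, 133/1000]
  s_4: [91/500, 87/250, 67/200, 27/200]
P^4 =
  s_1: [116/625, 1703/5000, 851/2500, 667/5000]
  s_2: [229/1250, 1721/5000, 1689/5000, 337/2500]
  s_3: [923/5000, 171/500, 1697/5000, 67/500]
  s_4: [917/5000, 859/2500, 1691/5000, 337/2500]

(P^4)[s_4 -> s_2] = 859/2500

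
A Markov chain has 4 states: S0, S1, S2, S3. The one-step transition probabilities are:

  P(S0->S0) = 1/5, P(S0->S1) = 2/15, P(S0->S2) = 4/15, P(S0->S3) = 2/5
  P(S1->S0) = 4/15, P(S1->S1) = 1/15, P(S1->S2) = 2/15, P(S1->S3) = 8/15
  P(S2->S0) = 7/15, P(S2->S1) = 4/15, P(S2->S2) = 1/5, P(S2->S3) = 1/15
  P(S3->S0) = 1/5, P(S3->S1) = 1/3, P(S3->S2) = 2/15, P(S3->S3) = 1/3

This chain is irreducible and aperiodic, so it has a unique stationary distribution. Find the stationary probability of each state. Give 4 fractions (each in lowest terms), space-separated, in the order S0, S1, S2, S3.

Answer: 509/1941 412/1941 350/1941 670/1941

Derivation:
The stationary distribution satisfies pi = pi * P, i.e.:
  pi_S0 = 1/5*pi_S0 + 4/15*pi_S1 + 7/15*pi_S2 + 1/5*pi_S3
  pi_S1 = 2/15*pi_S0 + 1/15*pi_S1 + 4/15*pi_S2 + 1/3*pi_S3
  pi_S2 = 4/15*pi_S0 + 2/15*pi_S1 + 1/5*pi_S2 + 2/15*pi_S3
  pi_S3 = 2/5*pi_S0 + 8/15*pi_S1 + 1/15*pi_S2 + 1/3*pi_S3
with normalization: pi_S0 + pi_S1 + pi_S2 + pi_S3 = 1.

Using the first 3 balance equations plus normalization, the linear system A*pi = b is:
  [-4/5, 4/15, 7/15, 1/5] . pi = 0
  [2/15, -14/15, 4/15, 1/3] . pi = 0
  [4/15, 2/15, -4/5, 2/15] . pi = 0
  [1, 1, 1, 1] . pi = 1

Solving yields:
  pi_S0 = 509/1941
  pi_S1 = 412/1941
  pi_S2 = 350/1941
  pi_S3 = 670/1941

Verification (pi * P):
  509/1941*1/5 + 412/1941*4/15 + 350/1941*7/15 + 670/1941*1/5 = 509/1941 = pi_S0  (ok)
  509/1941*2/15 + 412/1941*1/15 + 350/1941*4/15 + 670/1941*1/3 = 412/1941 = pi_S1  (ok)
  509/1941*4/15 + 412/1941*2/15 + 350/1941*1/5 + 670/1941*2/15 = 350/1941 = pi_S2  (ok)
  509/1941*2/5 + 412/1941*8/15 + 350/1941*1/15 + 670/1941*1/3 = 670/1941 = pi_S3  (ok)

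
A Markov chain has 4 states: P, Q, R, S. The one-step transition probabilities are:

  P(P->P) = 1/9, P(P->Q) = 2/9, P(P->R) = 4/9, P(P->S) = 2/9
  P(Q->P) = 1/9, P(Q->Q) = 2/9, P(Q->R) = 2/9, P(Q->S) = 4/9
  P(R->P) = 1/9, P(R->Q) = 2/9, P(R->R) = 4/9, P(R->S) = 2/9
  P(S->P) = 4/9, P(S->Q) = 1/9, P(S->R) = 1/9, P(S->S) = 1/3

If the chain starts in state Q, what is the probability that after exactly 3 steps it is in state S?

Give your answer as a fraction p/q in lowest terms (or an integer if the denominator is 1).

Answer: 8/27

Derivation:
Computing P^3 by repeated multiplication:
P^1 =
  P: [1/9, 2/9, 4/9, 2/9]
  Q: [1/9, 2/9, 2/9, 4/9]
  R: [1/9, 2/9, 4/9, 2/9]
  S: [4/9, 1/9, 1/9, 1/3]
P^2 =
  P: [5/27, 16/81, 26/81, 8/27]
  Q: [7/27, 14/81, 20/81, 26/81]
  R: [5/27, 16/81, 26/81, 8/27]
  S: [2/9, 5/27, 25/81, 23/81]
P^3 =
  P: [17/81, 46/243, 220/729, 218/729]
  Q: [53/243, 136/729, 218/729, 8/27]
  R: [17/81, 46/243, 220/729, 218/729]
  S: [50/243, 139/729, 25/81, 215/729]

(P^3)[Q -> S] = 8/27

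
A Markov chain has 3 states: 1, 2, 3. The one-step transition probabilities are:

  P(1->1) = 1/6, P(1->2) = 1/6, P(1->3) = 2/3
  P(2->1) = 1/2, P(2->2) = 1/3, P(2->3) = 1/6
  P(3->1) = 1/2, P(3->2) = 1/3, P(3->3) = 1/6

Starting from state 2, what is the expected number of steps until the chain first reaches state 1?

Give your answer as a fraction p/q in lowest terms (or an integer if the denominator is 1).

Let h_i = expected steps to first reach 1 from state i.
Boundary: h_1 = 0.
First-step equations for the other states:
  h_2 = 1 + 1/2*h_1 + 1/3*h_2 + 1/6*h_3
  h_3 = 1 + 1/2*h_1 + 1/3*h_2 + 1/6*h_3

Substituting h_1 = 0 and rearranging gives the linear system (I - Q) h = 1:
  [2/3, -1/6] . (h_2, h_3) = 1
  [-1/3, 5/6] . (h_2, h_3) = 1

Solving yields:
  h_2 = 2
  h_3 = 2

Starting state is 2, so the expected hitting time is h_2 = 2.

Answer: 2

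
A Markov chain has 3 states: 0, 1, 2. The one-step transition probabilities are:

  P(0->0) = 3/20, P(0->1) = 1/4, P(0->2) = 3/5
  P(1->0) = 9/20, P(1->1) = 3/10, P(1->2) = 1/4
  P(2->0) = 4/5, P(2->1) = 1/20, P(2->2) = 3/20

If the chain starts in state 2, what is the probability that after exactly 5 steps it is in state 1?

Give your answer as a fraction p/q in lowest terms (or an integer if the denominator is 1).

Answer: 567021/3200000

Derivation:
Computing P^5 by repeated multiplication:
P^1 =
  0: [3/20, 1/4, 3/5]
  1: [9/20, 3/10, 1/4]
  2: [4/5, 1/20, 3/20]
P^2 =
  0: [123/200, 57/400, 97/400]
  1: [161/400, 43/200, 153/400]
  2: [21/80, 89/400, 103/200]
P^3 =
  0: [2803/8000, 1669/8000, 441/1000]
  1: [741/1600, 737/4000, 2821/8000]
  2: [1103/2000, 253/1600, 2323/8000]
P^4 =
  0: [39939/80000, 27557/160000, 10513/32000]
  1: [69517/160000, 3019/16000, 60293/160000]
  2: [61789/160000, 31973/160000, 33119/80000]
P^5 =
  0: [1328687/3200000, 617297/3200000, 9797/25000]
  1: [1444949/3200000, 294509/1600000, 1166033/3200000]
  2: [383233/800000, 567021/3200000, 1100047/3200000]

(P^5)[2 -> 1] = 567021/3200000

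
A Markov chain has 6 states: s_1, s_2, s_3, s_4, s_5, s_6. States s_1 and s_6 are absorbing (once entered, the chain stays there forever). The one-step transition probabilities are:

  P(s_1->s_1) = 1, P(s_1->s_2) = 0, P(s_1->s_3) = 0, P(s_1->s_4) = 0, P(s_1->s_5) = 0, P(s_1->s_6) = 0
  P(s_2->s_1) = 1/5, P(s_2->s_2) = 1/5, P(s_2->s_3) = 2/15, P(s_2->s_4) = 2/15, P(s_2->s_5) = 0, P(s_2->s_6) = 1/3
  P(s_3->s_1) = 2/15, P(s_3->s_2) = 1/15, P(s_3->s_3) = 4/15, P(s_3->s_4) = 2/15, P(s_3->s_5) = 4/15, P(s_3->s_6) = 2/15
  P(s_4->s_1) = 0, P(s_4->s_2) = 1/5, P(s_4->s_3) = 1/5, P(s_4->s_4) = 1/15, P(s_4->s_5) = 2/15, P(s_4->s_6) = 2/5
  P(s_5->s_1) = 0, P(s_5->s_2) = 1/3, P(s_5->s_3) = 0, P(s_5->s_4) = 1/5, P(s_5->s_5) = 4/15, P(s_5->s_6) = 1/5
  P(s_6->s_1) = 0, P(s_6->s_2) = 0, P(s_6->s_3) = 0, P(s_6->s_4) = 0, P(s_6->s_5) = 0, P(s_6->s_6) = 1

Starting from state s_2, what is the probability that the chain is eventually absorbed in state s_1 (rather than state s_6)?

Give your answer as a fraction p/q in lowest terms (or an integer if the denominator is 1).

Let a_i = P(absorbed in s_1 | start in state i).
Boundary conditions: a_s_1 = 1, a_s_6 = 0.
For each transient state i, a_i = sum_j P(i->j) * a_j:
  a_s_2 = 1/5*a_s_1 + 1/5*a_s_2 + 2/15*a_s_3 + 2/15*a_s_4 + 0*a_s_5 + 1/3*a_s_6
  a_s_3 = 2/15*a_s_1 + 1/15*a_s_2 + 4/15*a_s_3 + 2/15*a_s_4 + 4/15*a_s_5 + 2/15*a_s_6
  a_s_4 = 0*a_s_1 + 1/5*a_s_2 + 1/5*a_s_3 + 1/15*a_s_4 + 2/15*a_s_5 + 2/5*a_s_6
  a_s_5 = 0*a_s_1 + 1/3*a_s_2 + 0*a_s_3 + 1/5*a_s_4 + 4/15*a_s_5 + 1/5*a_s_6

Substituting a_s_1 = 1 and a_s_6 = 0, rearrange to (I - Q) a = r where r[i] = P(i -> s_1):
  [4/5, -2/15, -2/15, 0] . (a_s_2, a_s_3, a_s_4, a_s_5) = 1/5
  [-1/15, 11/15, -2/15, -4/15] . (a_s_2, a_s_3, a_s_4, a_s_5) = 2/15
  [-1/5, -1/5, 14/15, -2/15] . (a_s_2, a_s_3, a_s_4, a_s_5) = 0
  [-1/3, 0, -1/5, 11/15] . (a_s_2, a_s_3, a_s_4, a_s_5) = 0

Solving yields:
  a_s_2 = 2651/8040
  a_s_3 = 503/1608
  a_s_4 = 1331/8040
  a_s_5 = 196/1005

Starting state is s_2, so the absorption probability is a_s_2 = 2651/8040.

Answer: 2651/8040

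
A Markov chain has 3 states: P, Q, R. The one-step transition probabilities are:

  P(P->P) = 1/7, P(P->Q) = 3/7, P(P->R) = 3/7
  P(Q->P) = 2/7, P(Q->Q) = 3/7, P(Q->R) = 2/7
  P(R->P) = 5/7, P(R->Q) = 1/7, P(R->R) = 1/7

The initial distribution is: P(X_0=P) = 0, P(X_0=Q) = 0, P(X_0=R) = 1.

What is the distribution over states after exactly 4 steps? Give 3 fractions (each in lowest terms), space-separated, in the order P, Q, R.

Answer: 822/2401 845/2401 734/2401

Derivation:
Propagating the distribution step by step (d_{t+1} = d_t * P):
d_0 = (P=0, Q=0, R=1)
  d_1[P] = 0*1/7 + 0*2/7 + 1*5/7 = 5/7
  d_1[Q] = 0*3/7 + 0*3/7 + 1*1/7 = 1/7
  d_1[R] = 0*3/7 + 0*2/7 + 1*1/7 = 1/7
d_1 = (P=5/7, Q=1/7, R=1/7)
  d_2[P] = 5/7*1/7 + 1/7*2/7 + 1/7*5/7 = 12/49
  d_2[Q] = 5/7*3/7 + 1/7*3/7 + 1/7*1/7 = 19/49
  d_2[R] = 5/7*3/7 + 1/7*2/7 + 1/7*1/7 = 18/49
d_2 = (P=12/49, Q=19/49, R=18/49)
  d_3[P] = 12/49*1/7 + 19/49*2/7 + 18/49*5/7 = 20/49
  d_3[Q] = 12/49*3/7 + 19/49*3/7 + 18/49*1/7 = 111/343
  d_3[R] = 12/49*3/7 + 19/49*2/7 + 18/49*1/7 = 92/343
d_3 = (P=20/49, Q=111/343, R=92/343)
  d_4[P] = 20/49*1/7 + 111/343*2/7 + 92/343*5/7 = 822/2401
  d_4[Q] = 20/49*3/7 + 111/343*3/7 + 92/343*1/7 = 845/2401
  d_4[R] = 20/49*3/7 + 111/343*2/7 + 92/343*1/7 = 734/2401
d_4 = (P=822/2401, Q=845/2401, R=734/2401)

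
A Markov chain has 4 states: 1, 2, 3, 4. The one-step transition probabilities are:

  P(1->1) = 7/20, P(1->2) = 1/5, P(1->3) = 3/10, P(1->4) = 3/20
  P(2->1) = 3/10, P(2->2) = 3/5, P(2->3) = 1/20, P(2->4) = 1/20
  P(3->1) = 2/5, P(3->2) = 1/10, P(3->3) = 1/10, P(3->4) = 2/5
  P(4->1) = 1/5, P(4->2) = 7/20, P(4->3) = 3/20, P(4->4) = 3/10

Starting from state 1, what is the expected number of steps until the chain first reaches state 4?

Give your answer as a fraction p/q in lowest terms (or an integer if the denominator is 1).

Answer: 2780/463

Derivation:
Let h_i = expected steps to first reach 4 from state i.
Boundary: h_4 = 0.
First-step equations for the other states:
  h_1 = 1 + 7/20*h_1 + 1/5*h_2 + 3/10*h_3 + 3/20*h_4
  h_2 = 1 + 3/10*h_1 + 3/5*h_2 + 1/20*h_3 + 1/20*h_4
  h_3 = 1 + 2/5*h_1 + 1/10*h_2 + 1/10*h_3 + 2/5*h_4

Substituting h_4 = 0 and rearranging gives the linear system (I - Q) h = 1:
  [13/20, -1/5, -3/10] . (h_1, h_2, h_3) = 1
  [-3/10, 2/5, -1/20] . (h_1, h_2, h_3) = 1
  [-2/5, -1/10, 9/10] . (h_1, h_2, h_3) = 1

Solving yields:
  h_1 = 2780/463
  h_2 = 3510/463
  h_3 = 2140/463

Starting state is 1, so the expected hitting time is h_1 = 2780/463.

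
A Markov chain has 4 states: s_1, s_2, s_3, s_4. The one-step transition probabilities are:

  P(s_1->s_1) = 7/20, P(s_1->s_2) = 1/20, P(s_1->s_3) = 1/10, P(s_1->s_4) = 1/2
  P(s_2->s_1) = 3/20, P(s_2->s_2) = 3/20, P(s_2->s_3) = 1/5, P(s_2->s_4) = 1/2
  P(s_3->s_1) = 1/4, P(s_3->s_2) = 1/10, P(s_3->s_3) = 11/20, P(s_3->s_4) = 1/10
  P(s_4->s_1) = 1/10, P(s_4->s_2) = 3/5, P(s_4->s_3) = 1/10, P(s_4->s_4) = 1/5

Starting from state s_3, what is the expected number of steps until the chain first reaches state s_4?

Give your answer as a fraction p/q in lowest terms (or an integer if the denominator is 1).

Let h_i = expected steps to first reach s_4 from state i.
Boundary: h_s_4 = 0.
First-step equations for the other states:
  h_s_1 = 1 + 7/20*h_s_1 + 1/20*h_s_2 + 1/10*h_s_3 + 1/2*h_s_4
  h_s_2 = 1 + 3/20*h_s_1 + 3/20*h_s_2 + 1/5*h_s_3 + 1/2*h_s_4
  h_s_3 = 1 + 1/4*h_s_1 + 1/10*h_s_2 + 11/20*h_s_3 + 1/10*h_s_4

Substituting h_s_4 = 0 and rearranging gives the linear system (I - Q) h = 1:
  [13/20, -1/20, -1/10] . (h_s_1, h_s_2, h_s_3) = 1
  [-3/20, 17/20, -1/5] . (h_s_1, h_s_2, h_s_3) = 1
  [-1/4, -1/10, 9/20] . (h_s_1, h_s_2, h_s_3) = 1

Solving yields:
  h_s_1 = 490/207
  h_s_2 = 530/207
  h_s_3 = 850/207

Starting state is s_3, so the expected hitting time is h_s_3 = 850/207.

Answer: 850/207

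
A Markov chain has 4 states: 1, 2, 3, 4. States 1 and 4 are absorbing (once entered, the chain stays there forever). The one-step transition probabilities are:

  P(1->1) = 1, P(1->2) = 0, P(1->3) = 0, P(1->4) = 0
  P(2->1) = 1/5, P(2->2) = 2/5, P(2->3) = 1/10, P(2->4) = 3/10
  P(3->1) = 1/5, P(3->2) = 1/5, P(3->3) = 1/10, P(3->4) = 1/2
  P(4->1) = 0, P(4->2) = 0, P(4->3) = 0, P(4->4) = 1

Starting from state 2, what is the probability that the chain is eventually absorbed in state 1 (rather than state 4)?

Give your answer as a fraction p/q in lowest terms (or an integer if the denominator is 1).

Answer: 5/13

Derivation:
Let a_i = P(absorbed in 1 | start in state i).
Boundary conditions: a_1 = 1, a_4 = 0.
For each transient state i, a_i = sum_j P(i->j) * a_j:
  a_2 = 1/5*a_1 + 2/5*a_2 + 1/10*a_3 + 3/10*a_4
  a_3 = 1/5*a_1 + 1/5*a_2 + 1/10*a_3 + 1/2*a_4

Substituting a_1 = 1 and a_4 = 0, rearrange to (I - Q) a = r where r[i] = P(i -> 1):
  [3/5, -1/10] . (a_2, a_3) = 1/5
  [-1/5, 9/10] . (a_2, a_3) = 1/5

Solving yields:
  a_2 = 5/13
  a_3 = 4/13

Starting state is 2, so the absorption probability is a_2 = 5/13.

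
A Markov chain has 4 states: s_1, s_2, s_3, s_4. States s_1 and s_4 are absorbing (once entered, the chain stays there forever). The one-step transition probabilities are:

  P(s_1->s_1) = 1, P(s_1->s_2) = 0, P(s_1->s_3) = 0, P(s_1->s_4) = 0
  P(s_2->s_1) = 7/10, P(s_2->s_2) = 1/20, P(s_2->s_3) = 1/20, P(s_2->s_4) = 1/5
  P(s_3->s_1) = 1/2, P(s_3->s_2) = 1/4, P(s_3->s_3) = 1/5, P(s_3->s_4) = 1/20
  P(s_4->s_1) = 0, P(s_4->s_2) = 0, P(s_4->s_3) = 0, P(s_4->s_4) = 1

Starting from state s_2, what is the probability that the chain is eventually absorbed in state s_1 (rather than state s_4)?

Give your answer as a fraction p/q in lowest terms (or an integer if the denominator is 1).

Let a_i = P(absorbed in s_1 | start in state i).
Boundary conditions: a_s_1 = 1, a_s_4 = 0.
For each transient state i, a_i = sum_j P(i->j) * a_j:
  a_s_2 = 7/10*a_s_1 + 1/20*a_s_2 + 1/20*a_s_3 + 1/5*a_s_4
  a_s_3 = 1/2*a_s_1 + 1/4*a_s_2 + 1/5*a_s_3 + 1/20*a_s_4

Substituting a_s_1 = 1 and a_s_4 = 0, rearrange to (I - Q) a = r where r[i] = P(i -> s_1):
  [19/20, -1/20] . (a_s_2, a_s_3) = 7/10
  [-1/4, 4/5] . (a_s_2, a_s_3) = 1/2

Solving yields:
  a_s_2 = 18/23
  a_s_3 = 20/23

Starting state is s_2, so the absorption probability is a_s_2 = 18/23.

Answer: 18/23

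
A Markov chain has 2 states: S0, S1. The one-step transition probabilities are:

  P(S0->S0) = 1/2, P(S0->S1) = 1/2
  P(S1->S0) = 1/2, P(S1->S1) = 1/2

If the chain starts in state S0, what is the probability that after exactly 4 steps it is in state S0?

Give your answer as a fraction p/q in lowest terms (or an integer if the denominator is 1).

Computing P^4 by repeated multiplication:
P^1 =
  S0: [1/2, 1/2]
  S1: [1/2, 1/2]
P^2 =
  S0: [1/2, 1/2]
  S1: [1/2, 1/2]
P^3 =
  S0: [1/2, 1/2]
  S1: [1/2, 1/2]
P^4 =
  S0: [1/2, 1/2]
  S1: [1/2, 1/2]

(P^4)[S0 -> S0] = 1/2

Answer: 1/2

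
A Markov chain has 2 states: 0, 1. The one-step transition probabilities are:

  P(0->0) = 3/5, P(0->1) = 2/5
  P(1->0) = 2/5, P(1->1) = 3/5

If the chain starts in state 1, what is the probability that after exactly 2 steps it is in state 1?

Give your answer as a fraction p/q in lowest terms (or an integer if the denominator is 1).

Answer: 13/25

Derivation:
Computing P^2 by repeated multiplication:
P^1 =
  0: [3/5, 2/5]
  1: [2/5, 3/5]
P^2 =
  0: [13/25, 12/25]
  1: [12/25, 13/25]

(P^2)[1 -> 1] = 13/25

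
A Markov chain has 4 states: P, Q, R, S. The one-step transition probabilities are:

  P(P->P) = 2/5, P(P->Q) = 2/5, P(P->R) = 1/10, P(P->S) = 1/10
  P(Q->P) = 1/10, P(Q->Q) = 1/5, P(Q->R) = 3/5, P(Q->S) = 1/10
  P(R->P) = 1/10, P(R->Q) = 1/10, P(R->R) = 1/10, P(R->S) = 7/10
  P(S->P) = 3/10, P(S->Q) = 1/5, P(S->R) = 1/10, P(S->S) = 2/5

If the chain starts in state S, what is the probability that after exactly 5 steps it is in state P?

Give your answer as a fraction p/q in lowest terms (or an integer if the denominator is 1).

Answer: 23481/100000

Derivation:
Computing P^5 by repeated multiplication:
P^1 =
  P: [2/5, 2/5, 1/10, 1/10]
  Q: [1/10, 1/5, 3/5, 1/10]
  R: [1/10, 1/10, 1/10, 7/10]
  S: [3/10, 1/5, 1/10, 2/5]
P^2 =
  P: [6/25, 27/100, 3/10, 19/100]
  Q: [3/20, 4/25, 1/5, 49/100]
  R: [27/100, 21/100, 3/20, 37/100]
  S: [27/100, 1/4, 1/5, 7/25]
P^3 =
  P: [21/100, 109/500, 47/200, 337/1000]
  Q: [243/1000, 21/100, 9/50, 367/1000]
  R: [51/200, 239/1000, 41/200, 301/1000]
  S: [237/1000, 117/500, 9/40, 38/125]
P^4 =
  P: [144/625, 437/2000, 209/1000, 3421/10000]
  Q: [2463/10000, 1153/5000, 41/200, 3181/10000]
  R: [2367/10000, 461/2000, 439/2000, 3133/10000]
  S: [2319/10000, 2249/10000, 217/1000, 1631/5000]
P^5 =
  P: [11877/50000, 11259/50000, 837/4000, 32803/100000]
  Q: [23751/100000, 5719/25000, 2153/10000, 31843/100000]
  R: [23367/100000, 22539/100000, 861/4000, 32569/100000]
  S: [23481/100000, 5617/25000, 4249/20000, 16403/50000]

(P^5)[S -> P] = 23481/100000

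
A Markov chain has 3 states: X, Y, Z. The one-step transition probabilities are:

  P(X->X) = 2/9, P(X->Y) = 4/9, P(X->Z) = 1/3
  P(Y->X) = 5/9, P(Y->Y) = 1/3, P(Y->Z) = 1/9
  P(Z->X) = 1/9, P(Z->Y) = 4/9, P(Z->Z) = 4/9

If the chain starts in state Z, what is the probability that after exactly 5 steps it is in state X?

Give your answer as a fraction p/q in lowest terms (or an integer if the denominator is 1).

Computing P^5 by repeated multiplication:
P^1 =
  X: [2/9, 4/9, 1/3]
  Y: [5/9, 1/3, 1/9]
  Z: [1/9, 4/9, 4/9]
P^2 =
  X: [1/3, 32/81, 22/81]
  Y: [26/81, 11/27, 22/81]
  Z: [26/81, 32/81, 23/81]
P^3 =
  X: [236/729, 292/729, 67/243]
  Y: [239/729, 97/243, 199/729]
  Z: [235/729, 292/729, 202/729]
P^4 =
  X: [79/243, 2624/6561, 1804/6561]
  Y: [2132/6561, 875/2187, 1804/6561]
  Z: [2132/6561, 2624/6561, 1805/6561]
P^5 =
  X: [19190/59049, 23620/59049, 5413/19683]
  Y: [19193/59049, 7873/19683, 16237/59049]
  Z: [19189/59049, 23620/59049, 16240/59049]

(P^5)[Z -> X] = 19189/59049

Answer: 19189/59049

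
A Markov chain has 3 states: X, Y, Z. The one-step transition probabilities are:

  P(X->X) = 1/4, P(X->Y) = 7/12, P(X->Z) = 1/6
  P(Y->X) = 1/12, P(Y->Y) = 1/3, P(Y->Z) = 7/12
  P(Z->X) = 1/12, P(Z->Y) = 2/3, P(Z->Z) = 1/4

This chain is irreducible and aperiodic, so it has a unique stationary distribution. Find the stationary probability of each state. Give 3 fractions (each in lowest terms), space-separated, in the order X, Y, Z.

Answer: 1/10 79/160 13/32

Derivation:
The stationary distribution satisfies pi = pi * P, i.e.:
  pi_X = 1/4*pi_X + 1/12*pi_Y + 1/12*pi_Z
  pi_Y = 7/12*pi_X + 1/3*pi_Y + 2/3*pi_Z
  pi_Z = 1/6*pi_X + 7/12*pi_Y + 1/4*pi_Z
with normalization: pi_X + pi_Y + pi_Z = 1.

Using the first 2 balance equations plus normalization, the linear system A*pi = b is:
  [-3/4, 1/12, 1/12] . pi = 0
  [7/12, -2/3, 2/3] . pi = 0
  [1, 1, 1] . pi = 1

Solving yields:
  pi_X = 1/10
  pi_Y = 79/160
  pi_Z = 13/32

Verification (pi * P):
  1/10*1/4 + 79/160*1/12 + 13/32*1/12 = 1/10 = pi_X  (ok)
  1/10*7/12 + 79/160*1/3 + 13/32*2/3 = 79/160 = pi_Y  (ok)
  1/10*1/6 + 79/160*7/12 + 13/32*1/4 = 13/32 = pi_Z  (ok)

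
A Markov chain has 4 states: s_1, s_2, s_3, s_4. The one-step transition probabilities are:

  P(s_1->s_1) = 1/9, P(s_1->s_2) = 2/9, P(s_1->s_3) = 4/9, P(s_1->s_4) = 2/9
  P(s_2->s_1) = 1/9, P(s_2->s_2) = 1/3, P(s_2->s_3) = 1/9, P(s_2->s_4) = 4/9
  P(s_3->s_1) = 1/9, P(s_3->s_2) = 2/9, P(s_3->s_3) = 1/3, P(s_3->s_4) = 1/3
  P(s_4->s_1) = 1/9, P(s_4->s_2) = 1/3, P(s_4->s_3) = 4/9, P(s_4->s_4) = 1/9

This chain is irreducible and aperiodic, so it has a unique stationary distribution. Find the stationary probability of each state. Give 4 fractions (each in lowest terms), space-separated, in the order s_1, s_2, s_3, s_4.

Answer: 1/9 224/783 82/261 226/783

Derivation:
The stationary distribution satisfies pi = pi * P, i.e.:
  pi_s_1 = 1/9*pi_s_1 + 1/9*pi_s_2 + 1/9*pi_s_3 + 1/9*pi_s_4
  pi_s_2 = 2/9*pi_s_1 + 1/3*pi_s_2 + 2/9*pi_s_3 + 1/3*pi_s_4
  pi_s_3 = 4/9*pi_s_1 + 1/9*pi_s_2 + 1/3*pi_s_3 + 4/9*pi_s_4
  pi_s_4 = 2/9*pi_s_1 + 4/9*pi_s_2 + 1/3*pi_s_3 + 1/9*pi_s_4
with normalization: pi_s_1 + pi_s_2 + pi_s_3 + pi_s_4 = 1.

Using the first 3 balance equations plus normalization, the linear system A*pi = b is:
  [-8/9, 1/9, 1/9, 1/9] . pi = 0
  [2/9, -2/3, 2/9, 1/3] . pi = 0
  [4/9, 1/9, -2/3, 4/9] . pi = 0
  [1, 1, 1, 1] . pi = 1

Solving yields:
  pi_s_1 = 1/9
  pi_s_2 = 224/783
  pi_s_3 = 82/261
  pi_s_4 = 226/783

Verification (pi * P):
  1/9*1/9 + 224/783*1/9 + 82/261*1/9 + 226/783*1/9 = 1/9 = pi_s_1  (ok)
  1/9*2/9 + 224/783*1/3 + 82/261*2/9 + 226/783*1/3 = 224/783 = pi_s_2  (ok)
  1/9*4/9 + 224/783*1/9 + 82/261*1/3 + 226/783*4/9 = 82/261 = pi_s_3  (ok)
  1/9*2/9 + 224/783*4/9 + 82/261*1/3 + 226/783*1/9 = 226/783 = pi_s_4  (ok)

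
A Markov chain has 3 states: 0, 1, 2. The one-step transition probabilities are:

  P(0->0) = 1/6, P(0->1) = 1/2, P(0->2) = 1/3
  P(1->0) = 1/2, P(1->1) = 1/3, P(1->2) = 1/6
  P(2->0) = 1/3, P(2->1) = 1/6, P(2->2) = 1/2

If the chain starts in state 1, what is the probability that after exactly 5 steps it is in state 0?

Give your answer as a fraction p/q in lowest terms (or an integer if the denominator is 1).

Answer: 289/864

Derivation:
Computing P^5 by repeated multiplication:
P^1 =
  0: [1/6, 1/2, 1/3]
  1: [1/2, 1/3, 1/6]
  2: [1/3, 1/6, 1/2]
P^2 =
  0: [7/18, 11/36, 11/36]
  1: [11/36, 7/18, 11/36]
  2: [11/36, 11/36, 7/18]
P^3 =
  0: [23/72, 25/72, 1/3]
  1: [25/72, 1/3, 23/72]
  2: [1/3, 23/72, 25/72]
P^4 =
  0: [73/216, 143/432, 143/432]
  1: [143/432, 73/216, 143/432]
  2: [143/432, 143/432, 73/216]
P^5 =
  0: [287/864, 289/864, 1/3]
  1: [289/864, 1/3, 287/864]
  2: [1/3, 287/864, 289/864]

(P^5)[1 -> 0] = 289/864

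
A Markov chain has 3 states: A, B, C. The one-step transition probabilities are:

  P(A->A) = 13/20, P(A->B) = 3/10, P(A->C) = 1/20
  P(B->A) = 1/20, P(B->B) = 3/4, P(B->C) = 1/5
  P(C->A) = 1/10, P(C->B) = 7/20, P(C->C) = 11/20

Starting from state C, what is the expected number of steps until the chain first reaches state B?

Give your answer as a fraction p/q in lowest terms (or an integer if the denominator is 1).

Let h_i = expected steps to first reach B from state i.
Boundary: h_B = 0.
First-step equations for the other states:
  h_A = 1 + 13/20*h_A + 3/10*h_B + 1/20*h_C
  h_C = 1 + 1/10*h_A + 7/20*h_B + 11/20*h_C

Substituting h_B = 0 and rearranging gives the linear system (I - Q) h = 1:
  [7/20, -1/20] . (h_A, h_C) = 1
  [-1/10, 9/20] . (h_A, h_C) = 1

Solving yields:
  h_A = 200/61
  h_C = 180/61

Starting state is C, so the expected hitting time is h_C = 180/61.

Answer: 180/61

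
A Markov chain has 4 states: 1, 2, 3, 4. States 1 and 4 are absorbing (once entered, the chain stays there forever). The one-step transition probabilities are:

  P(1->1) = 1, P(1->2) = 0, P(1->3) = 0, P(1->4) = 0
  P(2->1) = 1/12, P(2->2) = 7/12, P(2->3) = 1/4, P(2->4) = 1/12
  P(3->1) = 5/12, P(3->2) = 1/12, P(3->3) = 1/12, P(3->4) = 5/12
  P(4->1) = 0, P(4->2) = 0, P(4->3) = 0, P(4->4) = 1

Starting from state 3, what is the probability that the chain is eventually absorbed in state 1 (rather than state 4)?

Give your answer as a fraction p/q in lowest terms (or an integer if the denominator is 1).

Let a_i = P(absorbed in 1 | start in state i).
Boundary conditions: a_1 = 1, a_4 = 0.
For each transient state i, a_i = sum_j P(i->j) * a_j:
  a_2 = 1/12*a_1 + 7/12*a_2 + 1/4*a_3 + 1/12*a_4
  a_3 = 5/12*a_1 + 1/12*a_2 + 1/12*a_3 + 5/12*a_4

Substituting a_1 = 1 and a_4 = 0, rearrange to (I - Q) a = r where r[i] = P(i -> 1):
  [5/12, -1/4] . (a_2, a_3) = 1/12
  [-1/12, 11/12] . (a_2, a_3) = 5/12

Solving yields:
  a_2 = 1/2
  a_3 = 1/2

Starting state is 3, so the absorption probability is a_3 = 1/2.

Answer: 1/2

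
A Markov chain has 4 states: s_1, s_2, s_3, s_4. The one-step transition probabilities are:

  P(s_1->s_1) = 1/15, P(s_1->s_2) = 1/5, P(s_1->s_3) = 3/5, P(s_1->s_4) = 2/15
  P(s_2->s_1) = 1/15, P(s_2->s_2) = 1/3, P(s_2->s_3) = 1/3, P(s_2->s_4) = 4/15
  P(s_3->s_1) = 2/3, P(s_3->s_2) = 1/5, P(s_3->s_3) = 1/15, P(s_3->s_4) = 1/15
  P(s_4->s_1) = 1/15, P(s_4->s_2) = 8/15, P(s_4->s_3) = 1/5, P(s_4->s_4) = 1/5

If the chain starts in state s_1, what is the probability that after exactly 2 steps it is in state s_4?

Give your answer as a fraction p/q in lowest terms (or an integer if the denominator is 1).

Computing P^2 by repeated multiplication:
P^1 =
  s_1: [1/15, 1/5, 3/5, 2/15]
  s_2: [1/15, 1/3, 1/3, 4/15]
  s_3: [2/3, 1/5, 1/15, 1/15]
  s_4: [1/15, 8/15, 1/5, 1/5]
P^2 =
  s_1: [32/75, 61/225, 13/75, 29/225]
  s_2: [4/15, 1/3, 17/75, 13/75]
  s_3: [8/75, 56/225, 109/225, 4/25]
  s_4: [14/75, 76/225, 61/225, 46/225]

(P^2)[s_1 -> s_4] = 29/225

Answer: 29/225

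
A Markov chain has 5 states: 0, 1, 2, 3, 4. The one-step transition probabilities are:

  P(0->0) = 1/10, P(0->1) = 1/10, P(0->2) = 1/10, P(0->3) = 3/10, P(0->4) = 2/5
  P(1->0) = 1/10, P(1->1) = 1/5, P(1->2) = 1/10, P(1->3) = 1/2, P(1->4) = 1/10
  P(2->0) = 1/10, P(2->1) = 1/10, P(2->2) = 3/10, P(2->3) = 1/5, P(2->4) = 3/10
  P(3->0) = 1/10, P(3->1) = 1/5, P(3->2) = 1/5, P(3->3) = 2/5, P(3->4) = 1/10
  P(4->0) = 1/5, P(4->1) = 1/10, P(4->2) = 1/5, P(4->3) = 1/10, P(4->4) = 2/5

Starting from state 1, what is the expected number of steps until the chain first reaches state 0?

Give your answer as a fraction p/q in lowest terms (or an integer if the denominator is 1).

Let h_i = expected steps to first reach 0 from state i.
Boundary: h_0 = 0.
First-step equations for the other states:
  h_1 = 1 + 1/10*h_0 + 1/5*h_1 + 1/10*h_2 + 1/2*h_3 + 1/10*h_4
  h_2 = 1 + 1/10*h_0 + 1/10*h_1 + 3/10*h_2 + 1/5*h_3 + 3/10*h_4
  h_3 = 1 + 1/10*h_0 + 1/5*h_1 + 1/5*h_2 + 2/5*h_3 + 1/10*h_4
  h_4 = 1 + 1/5*h_0 + 1/10*h_1 + 1/5*h_2 + 1/10*h_3 + 2/5*h_4

Substituting h_0 = 0 and rearranging gives the linear system (I - Q) h = 1:
  [4/5, -1/10, -1/2, -1/10] . (h_1, h_2, h_3, h_4) = 1
  [-1/10, 7/10, -1/5, -3/10] . (h_1, h_2, h_3, h_4) = 1
  [-1/5, -1/5, 3/5, -1/10] . (h_1, h_2, h_3, h_4) = 1
  [-1/10, -1/5, -1/10, 3/5] . (h_1, h_2, h_3, h_4) = 1

Solving yields:
  h_1 = 3115/373
  h_2 = 3005/373
  h_3 = 3105/373
  h_4 = 2660/373

Starting state is 1, so the expected hitting time is h_1 = 3115/373.

Answer: 3115/373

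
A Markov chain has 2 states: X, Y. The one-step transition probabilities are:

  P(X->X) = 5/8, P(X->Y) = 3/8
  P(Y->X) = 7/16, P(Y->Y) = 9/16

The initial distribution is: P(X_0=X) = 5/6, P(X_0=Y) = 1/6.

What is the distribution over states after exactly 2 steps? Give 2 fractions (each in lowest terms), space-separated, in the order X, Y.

Propagating the distribution step by step (d_{t+1} = d_t * P):
d_0 = (X=5/6, Y=1/6)
  d_1[X] = 5/6*5/8 + 1/6*7/16 = 19/32
  d_1[Y] = 5/6*3/8 + 1/6*9/16 = 13/32
d_1 = (X=19/32, Y=13/32)
  d_2[X] = 19/32*5/8 + 13/32*7/16 = 281/512
  d_2[Y] = 19/32*3/8 + 13/32*9/16 = 231/512
d_2 = (X=281/512, Y=231/512)

Answer: 281/512 231/512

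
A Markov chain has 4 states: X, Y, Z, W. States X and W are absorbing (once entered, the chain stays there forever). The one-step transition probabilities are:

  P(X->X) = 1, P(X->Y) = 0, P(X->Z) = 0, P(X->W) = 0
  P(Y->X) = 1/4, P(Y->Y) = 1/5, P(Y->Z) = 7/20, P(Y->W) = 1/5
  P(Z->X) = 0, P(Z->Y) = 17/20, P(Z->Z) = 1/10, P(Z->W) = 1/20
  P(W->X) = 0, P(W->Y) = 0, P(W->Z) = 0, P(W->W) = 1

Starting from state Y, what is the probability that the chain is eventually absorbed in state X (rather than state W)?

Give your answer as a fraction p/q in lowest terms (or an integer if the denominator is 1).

Answer: 90/169

Derivation:
Let a_i = P(absorbed in X | start in state i).
Boundary conditions: a_X = 1, a_W = 0.
For each transient state i, a_i = sum_j P(i->j) * a_j:
  a_Y = 1/4*a_X + 1/5*a_Y + 7/20*a_Z + 1/5*a_W
  a_Z = 0*a_X + 17/20*a_Y + 1/10*a_Z + 1/20*a_W

Substituting a_X = 1 and a_W = 0, rearrange to (I - Q) a = r where r[i] = P(i -> X):
  [4/5, -7/20] . (a_Y, a_Z) = 1/4
  [-17/20, 9/10] . (a_Y, a_Z) = 0

Solving yields:
  a_Y = 90/169
  a_Z = 85/169

Starting state is Y, so the absorption probability is a_Y = 90/169.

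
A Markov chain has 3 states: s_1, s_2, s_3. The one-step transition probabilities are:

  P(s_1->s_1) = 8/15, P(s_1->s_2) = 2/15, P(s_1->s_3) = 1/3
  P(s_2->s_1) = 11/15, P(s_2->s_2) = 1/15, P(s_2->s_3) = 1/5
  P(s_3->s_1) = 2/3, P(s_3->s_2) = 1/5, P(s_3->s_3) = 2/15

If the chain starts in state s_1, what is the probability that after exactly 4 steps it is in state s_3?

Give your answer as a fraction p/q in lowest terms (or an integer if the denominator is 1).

Answer: 13256/50625

Derivation:
Computing P^4 by repeated multiplication:
P^1 =
  s_1: [8/15, 2/15, 1/3]
  s_2: [11/15, 1/15, 1/5]
  s_3: [2/3, 1/5, 2/15]
P^2 =
  s_1: [136/225, 11/75, 56/225]
  s_2: [43/75, 32/225, 64/225]
  s_3: [133/225, 29/225, 7/25]
P^3 =
  s_1: [2011/3375, 473/3375, 33/125]
  s_2: [2024/3375, 482/3375, 869/3375]
  s_3: [671/1125, 484/3375, 878/3375]
P^4 =
  s_1: [10067/16875, 7168/50625, 13256/50625]
  s_2: [30184/50625, 793/5625, 13304/50625]
  s_3: [30208/50625, 7144/50625, 13273/50625]

(P^4)[s_1 -> s_3] = 13256/50625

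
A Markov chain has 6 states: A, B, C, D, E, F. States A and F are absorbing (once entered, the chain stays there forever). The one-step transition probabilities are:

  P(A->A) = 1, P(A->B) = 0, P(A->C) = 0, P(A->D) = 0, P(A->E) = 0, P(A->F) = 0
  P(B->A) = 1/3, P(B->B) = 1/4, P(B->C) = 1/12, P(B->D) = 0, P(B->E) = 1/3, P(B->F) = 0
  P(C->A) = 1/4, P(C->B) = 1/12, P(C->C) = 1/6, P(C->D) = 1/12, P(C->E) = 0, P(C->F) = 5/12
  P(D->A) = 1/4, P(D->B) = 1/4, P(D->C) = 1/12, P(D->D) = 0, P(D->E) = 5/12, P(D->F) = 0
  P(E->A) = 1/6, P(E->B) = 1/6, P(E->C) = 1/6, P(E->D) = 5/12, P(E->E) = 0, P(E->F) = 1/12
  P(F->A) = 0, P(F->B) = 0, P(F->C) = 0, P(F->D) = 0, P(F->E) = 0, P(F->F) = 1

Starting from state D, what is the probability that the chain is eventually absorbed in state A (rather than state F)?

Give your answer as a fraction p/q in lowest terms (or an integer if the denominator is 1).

Answer: 2262/2885

Derivation:
Let a_i = P(absorbed in A | start in state i).
Boundary conditions: a_A = 1, a_F = 0.
For each transient state i, a_i = sum_j P(i->j) * a_j:
  a_B = 1/3*a_A + 1/4*a_B + 1/12*a_C + 0*a_D + 1/3*a_E + 0*a_F
  a_C = 1/4*a_A + 1/12*a_B + 1/6*a_C + 1/12*a_D + 0*a_E + 5/12*a_F
  a_D = 1/4*a_A + 1/4*a_B + 1/12*a_C + 0*a_D + 5/12*a_E + 0*a_F
  a_E = 1/6*a_A + 1/6*a_B + 1/6*a_C + 5/12*a_D + 0*a_E + 1/12*a_F

Substituting a_A = 1 and a_F = 0, rearrange to (I - Q) a = r where r[i] = P(i -> A):
  [3/4, -1/12, 0, -1/3] . (a_B, a_C, a_D, a_E) = 1/3
  [-1/12, 5/6, -1/12, 0] . (a_B, a_C, a_D, a_E) = 1/4
  [-1/4, -1/12, 1, -5/12] . (a_B, a_C, a_D, a_E) = 1/4
  [-1/6, -1/6, -5/12, 1] . (a_B, a_C, a_D, a_E) = 1/6

Solving yields:
  a_B = 2333/2885
  a_C = 265/577
  a_D = 2262/2885
  a_E = 2033/2885

Starting state is D, so the absorption probability is a_D = 2262/2885.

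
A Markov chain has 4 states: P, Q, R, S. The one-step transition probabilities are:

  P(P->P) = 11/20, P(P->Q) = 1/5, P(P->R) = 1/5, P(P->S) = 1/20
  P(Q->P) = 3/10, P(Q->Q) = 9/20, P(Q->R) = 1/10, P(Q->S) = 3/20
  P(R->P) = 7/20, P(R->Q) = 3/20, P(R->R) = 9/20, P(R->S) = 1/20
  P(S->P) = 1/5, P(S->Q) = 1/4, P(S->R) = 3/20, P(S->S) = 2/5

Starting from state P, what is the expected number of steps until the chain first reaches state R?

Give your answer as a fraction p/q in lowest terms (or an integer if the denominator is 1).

Let h_i = expected steps to first reach R from state i.
Boundary: h_R = 0.
First-step equations for the other states:
  h_P = 1 + 11/20*h_P + 1/5*h_Q + 1/5*h_R + 1/20*h_S
  h_Q = 1 + 3/10*h_P + 9/20*h_Q + 1/10*h_R + 3/20*h_S
  h_S = 1 + 1/5*h_P + 1/4*h_Q + 3/20*h_R + 2/5*h_S

Substituting h_R = 0 and rearranging gives the linear system (I - Q) h = 1:
  [9/20, -1/5, -1/20] . (h_P, h_Q, h_S) = 1
  [-3/10, 11/20, -3/20] . (h_P, h_Q, h_S) = 1
  [-1/5, -1/4, 3/5] . (h_P, h_Q, h_S) = 1

Solving yields:
  h_P = 3860/643
  h_Q = 4420/643
  h_S = 4200/643

Starting state is P, so the expected hitting time is h_P = 3860/643.

Answer: 3860/643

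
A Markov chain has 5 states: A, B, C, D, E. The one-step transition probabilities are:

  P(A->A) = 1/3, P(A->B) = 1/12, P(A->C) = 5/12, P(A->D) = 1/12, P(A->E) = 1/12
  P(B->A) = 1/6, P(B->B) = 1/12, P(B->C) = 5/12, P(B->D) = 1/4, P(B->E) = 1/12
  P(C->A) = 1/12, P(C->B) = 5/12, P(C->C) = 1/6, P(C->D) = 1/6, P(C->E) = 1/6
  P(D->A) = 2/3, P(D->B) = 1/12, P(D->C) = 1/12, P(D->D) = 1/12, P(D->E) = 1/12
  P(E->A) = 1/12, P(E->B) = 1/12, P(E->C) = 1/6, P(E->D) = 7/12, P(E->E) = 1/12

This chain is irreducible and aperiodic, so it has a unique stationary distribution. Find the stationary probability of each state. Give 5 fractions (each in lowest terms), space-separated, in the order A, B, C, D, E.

The stationary distribution satisfies pi = pi * P, i.e.:
  pi_A = 1/3*pi_A + 1/6*pi_B + 1/12*pi_C + 2/3*pi_D + 1/12*pi_E
  pi_B = 1/12*pi_A + 1/12*pi_B + 5/12*pi_C + 1/12*pi_D + 1/12*pi_E
  pi_C = 5/12*pi_A + 5/12*pi_B + 1/6*pi_C + 1/12*pi_D + 1/6*pi_E
  pi_D = 1/12*pi_A + 1/4*pi_B + 1/6*pi_C + 1/12*pi_D + 7/12*pi_E
  pi_E = 1/12*pi_A + 1/12*pi_B + 1/6*pi_C + 1/12*pi_D + 1/12*pi_E
with normalization: pi_A + pi_B + pi_C + pi_D + pi_E = 1.

Using the first 4 balance equations plus normalization, the linear system A*pi = b is:
  [-2/3, 1/6, 1/12, 2/3, 1/12] . pi = 0
  [1/12, -11/12, 5/12, 1/12, 1/12] . pi = 0
  [5/12, 5/12, -5/6, 1/12, 1/6] . pi = 0
  [1/12, 1/4, 1/6, -11/12, 7/12] . pi = 0
  [1, 1, 1, 1, 1] . pi = 1

Solving yields:
  pi_A = 11/40
  pi_B = 393/2300
  pi_C = 151/575
  pi_D = 857/4600
  pi_E = 121/1150

Verification (pi * P):
  11/40*1/3 + 393/2300*1/6 + 151/575*1/12 + 857/4600*2/3 + 121/1150*1/12 = 11/40 = pi_A  (ok)
  11/40*1/12 + 393/2300*1/12 + 151/575*5/12 + 857/4600*1/12 + 121/1150*1/12 = 393/2300 = pi_B  (ok)
  11/40*5/12 + 393/2300*5/12 + 151/575*1/6 + 857/4600*1/12 + 121/1150*1/6 = 151/575 = pi_C  (ok)
  11/40*1/12 + 393/2300*1/4 + 151/575*1/6 + 857/4600*1/12 + 121/1150*7/12 = 857/4600 = pi_D  (ok)
  11/40*1/12 + 393/2300*1/12 + 151/575*1/6 + 857/4600*1/12 + 121/1150*1/12 = 121/1150 = pi_E  (ok)

Answer: 11/40 393/2300 151/575 857/4600 121/1150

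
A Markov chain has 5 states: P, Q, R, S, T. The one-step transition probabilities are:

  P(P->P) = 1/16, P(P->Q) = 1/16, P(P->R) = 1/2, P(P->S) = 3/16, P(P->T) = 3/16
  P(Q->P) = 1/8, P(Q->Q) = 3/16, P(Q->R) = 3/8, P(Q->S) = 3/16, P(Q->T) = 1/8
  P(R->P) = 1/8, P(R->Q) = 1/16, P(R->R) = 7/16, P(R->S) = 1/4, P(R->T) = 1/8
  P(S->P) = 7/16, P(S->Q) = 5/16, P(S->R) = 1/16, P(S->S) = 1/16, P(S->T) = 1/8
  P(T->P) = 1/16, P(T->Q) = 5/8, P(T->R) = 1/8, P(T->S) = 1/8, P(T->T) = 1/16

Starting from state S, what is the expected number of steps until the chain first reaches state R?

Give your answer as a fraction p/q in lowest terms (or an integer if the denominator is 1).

Let h_i = expected steps to first reach R from state i.
Boundary: h_R = 0.
First-step equations for the other states:
  h_P = 1 + 1/16*h_P + 1/16*h_Q + 1/2*h_R + 3/16*h_S + 3/16*h_T
  h_Q = 1 + 1/8*h_P + 3/16*h_Q + 3/8*h_R + 3/16*h_S + 1/8*h_T
  h_S = 1 + 7/16*h_P + 5/16*h_Q + 1/16*h_R + 1/16*h_S + 1/8*h_T
  h_T = 1 + 1/16*h_P + 5/8*h_Q + 1/8*h_R + 1/8*h_S + 1/16*h_T

Substituting h_R = 0 and rearranging gives the linear system (I - Q) h = 1:
  [15/16, -1/16, -3/16, -3/16] . (h_P, h_Q, h_S, h_T) = 1
  [-1/8, 13/16, -3/16, -1/8] . (h_P, h_Q, h_S, h_T) = 1
  [-7/16, -5/16, 15/16, -1/8] . (h_P, h_Q, h_S, h_T) = 1
  [-1/16, -5/8, -1/8, 15/16] . (h_P, h_Q, h_S, h_T) = 1

Solving yields:
  h_P = 7488/2617
  h_Q = 8360/2617
  h_S = 10440/2617
  h_T = 10256/2617

Starting state is S, so the expected hitting time is h_S = 10440/2617.

Answer: 10440/2617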